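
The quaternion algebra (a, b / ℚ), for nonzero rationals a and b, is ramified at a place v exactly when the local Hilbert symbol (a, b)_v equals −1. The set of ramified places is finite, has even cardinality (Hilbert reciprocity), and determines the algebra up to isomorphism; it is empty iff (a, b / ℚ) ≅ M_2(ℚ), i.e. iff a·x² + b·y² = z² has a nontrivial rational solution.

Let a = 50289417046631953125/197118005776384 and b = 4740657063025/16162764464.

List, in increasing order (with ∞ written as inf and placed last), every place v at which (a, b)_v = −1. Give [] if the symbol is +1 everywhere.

[]

Mod squares: a ≡ 5, b ≡ 11. Check v ∈ {∞, 2, 3, 5, 7, 11, 13, 19, 37, 41, 43}.
v=11: a=11^-4·(≡9), b=11^-1·(≡9) mod 11; (9|11)=+1, (9|11)=+1; (−1)^{-4·-1·5}·(+1)^-1·(+1)^-4 = +1.
v=41: a=41^4·(≡21), b=41^2·(≡30) mod 41; (21|41)=+1, (30|41)=-1; (−1)^{4·2·20}·(+1)^2·(-1)^4 = +1.
v=37: a=37^-2·(≡14), b=37^-4·(≡3) mod 37; (14|37)=-1, (3|37)=+1; (−1)^{-2·-4·18}·(-1)^-4·(+1)^-2 = +1.
v=5: a=5^7·(≡1), b=5^2·(≡4) mod 5; (1|5)=+1, (4|5)=+1; (−1)^{7·2·2}·(+1)^2·(+1)^7 = +1.
v=3: a=3^6·(≡2), b=3^0·(≡2) mod 3; (2|3)=-1, (2|3)=-1; (−1)^{6·0·1}·(-1)^0·(-1)^6 = +1.
v=43: a=43^2·(≡37), b=43^2·(≡4) mod 43; (37|43)=-1, (4|43)=+1; (−1)^{2·2·21}·(-1)^2·(+1)^2 = +1.
v=7: a=7^-4·(≡6), b=7^-2·(≡1) mod 7; (6|7)=-1, (1|7)=+1; (−1)^{-4·-2·3}·(-1)^-2·(+1)^-4 = +1.
v=∞: 5 > 0 and 11 > 0  ⇒  (a,b)_∞ = +1.
v=19: a=19^0·(≡4), b=19^2·(≡1) mod 19; (4|19)=+1, (1|19)=+1; (−1)^{0·2·9}·(+1)^2·(+1)^0 = +1.
v=2: v_2(a)=-12, v_2(b)=-4; units ≡ 5, 3 (mod 8); ε·ε+αω+βω = 0·1+-12·1+-4·1 ≡ 0  ⇒  (a,b)_2 = +1.
v=13: a=13^2·(≡5), b=13^2·(≡5) mod 13; (5|13)=-1, (5|13)=-1; (−1)^{2·2·6}·(-1)^2·(-1)^2 = +1.
Every local symbol is +1, so the conic 5·x² + 11·y² = z² has ℚ_v-points for all v and hence a ℚ-point; (a, b / ℚ) ≅ M_2(ℚ).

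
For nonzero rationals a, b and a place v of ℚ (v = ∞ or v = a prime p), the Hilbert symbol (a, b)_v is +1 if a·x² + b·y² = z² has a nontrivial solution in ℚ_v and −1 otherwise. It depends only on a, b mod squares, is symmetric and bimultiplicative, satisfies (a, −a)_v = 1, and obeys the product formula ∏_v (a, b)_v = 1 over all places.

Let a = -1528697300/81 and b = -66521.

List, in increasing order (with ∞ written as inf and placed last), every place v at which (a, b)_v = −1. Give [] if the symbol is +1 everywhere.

Mod squares: a ≡ -15286973, b ≡ -66521. Check v ∈ {∞, 2, 3, 5, 7, 13, 17, 23, 29, 41, 43}.
v=2: v_2(a)=2, v_2(b)=0; units ≡ 3, 7 (mod 8); ε·ε+αω+βω = 1·1+2·0+0·1 ≡ 1  ⇒  (a,b)_2 = -1.
v=13: a=13^1·(≡8), b=13^1·(≡5) mod 13; (8|13)=-1, (5|13)=-1; (−1)^{1·1·6}·(-1)^1·(-1)^1 = +1.
v=∞: -15286973 < 0 and -66521 < 0  ⇒  (a,b)_∞ = -1.
v=23: a=23^1·(≡2), b=23^0·(≡18) mod 23; (2|23)=+1, (18|23)=+1; (−1)^{1·0·11}·(+1)^0·(+1)^1 = +1.
v=29: a=29^1·(≡28), b=29^0·(≡5) mod 29; (28|29)=+1, (5|29)=+1; (−1)^{1·0·14}·(+1)^0·(+1)^1 = +1.
v=17: a=17^0·(≡11), b=17^1·(≡14) mod 17; (11|17)=-1, (14|17)=-1; (−1)^{0·1·8}·(-1)^1·(-1)^0 = -1.
v=5: a=5^2·(≡3), b=5^0·(≡4) mod 5; (3|5)=-1, (4|5)=+1; (−1)^{2·0·2}·(-1)^0·(+1)^2 = +1.
v=7: a=7^0·(≡6), b=7^1·(≡3) mod 7; (6|7)=-1, (3|7)=-1; (−1)^{0·1·3}·(-1)^1·(-1)^0 = -1.
v=41: a=41^1·(≡23), b=41^0·(≡22) mod 41; (23|41)=+1, (22|41)=-1; (−1)^{1·0·20}·(+1)^0·(-1)^1 = -1.
v=3: a=3^-4·(≡1), b=3^0·(≡1) mod 3; (1|3)=+1, (1|3)=+1; (−1)^{-4·0·1}·(+1)^0·(+1)^-4 = +1.
v=43: a=43^1·(≡41), b=43^1·(≡1) mod 43; (41|43)=+1, (1|43)=+1; (−1)^{1·1·21}·(+1)^1·(+1)^1 = -1.
|Ram(-15286973, -66521)| = 6, even; anisotropic at {2, 7, 17, 41, 43, ∞}.

[2, 7, 17, 41, 43, inf]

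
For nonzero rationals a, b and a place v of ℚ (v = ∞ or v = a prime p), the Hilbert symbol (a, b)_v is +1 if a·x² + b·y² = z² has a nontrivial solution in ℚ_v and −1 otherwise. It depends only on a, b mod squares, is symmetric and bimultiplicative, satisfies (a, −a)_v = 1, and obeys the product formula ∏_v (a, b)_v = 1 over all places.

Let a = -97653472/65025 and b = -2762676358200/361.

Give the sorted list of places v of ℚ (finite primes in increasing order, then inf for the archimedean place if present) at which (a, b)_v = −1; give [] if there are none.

(a, b) ≡ (-2542, -3069640398) mod (ℚ^×)²; places V = {2, 3, 5, 7, 11, 17, 19, 23, 31, 37, 41, 43, ∞}.
(a,b)_∞: sgn(-2542)=−, sgn(-3069640398)=−, so -1.
(a,b)_7: α=4, u≡6; β=0, v≡1 (mod 7); (6|7)=-1, (1|7)=+1; sign (−1)^0·-1^0·+1^4 = +1.
(a,b)_5: α=-2, u≡3; β=2, v≡2 (mod 5); (3|5)=-1, (2|5)=-1; sign (−1)^0·-1^2·-1^-2 = +1.
(a,b)_43: α=0, u≡24; β=1, v≡1 (mod 43); (24|43)=+1, (1|43)=+1; sign (−1)^0·+1^1·+1^0 = +1.
(a,b)_23: α=0, u≡5; β=1, v≡2 (mod 23); (5|23)=-1, (2|23)=+1; sign (−1)^0·-1^1·+1^0 = -1.
(a,b)_31: α=1, u≡6; β=1, v≡5 (mod 31); (6|31)=-1, (5|31)=+1; sign (−1)^1·-1^1·+1^1 = +1.
(a,b)_19: α=0, u≡7; β=-2, v≡7 (mod 19); (7|19)=+1, (7|19)=+1; sign (−1)^0·+1^-2·+1^0 = +1.
(a,b)_41: α=1, u≡20; β=1, v≡21 (mod 41); (20|41)=+1, (21|41)=+1; sign (−1)^0·+1^1·+1^1 = +1.
(a,b)_2: α=5, β=3; u≡1, v≡1 (mod 8); ε(u)ε(v)=0·0, αω(v)=5·0, βω(u)=3·0; sum ≡ 0  ⇒  +1.
(a,b)_17: α=-2, u≡9; β=0, v≡1 (mod 17); (9|17)=+1, (1|17)=+1; sign (−1)^0·+1^0·+1^-2 = +1.
(a,b)_11: α=0, u≡10; β=1, v≡1 (mod 11); (10|11)=-1, (1|11)=+1; sign (−1)^0·-1^1·+1^0 = -1.
(a,b)_37: α=0, u≡30; β=1, v≡30 (mod 37); (30|37)=+1, (30|37)=+1; sign (−1)^0·+1^1·+1^0 = +1.
(a,b)_3: α=-2, u≡2; β=3, v≡2 (mod 3); (2|3)=-1, (2|3)=-1; sign (−1)^0·-1^3·-1^-2 = -1.
Ram(-2542, -3069640398) = {3, 11, 23, ∞}; no ℚ_3-point on the conic.

[3, 11, 23, inf]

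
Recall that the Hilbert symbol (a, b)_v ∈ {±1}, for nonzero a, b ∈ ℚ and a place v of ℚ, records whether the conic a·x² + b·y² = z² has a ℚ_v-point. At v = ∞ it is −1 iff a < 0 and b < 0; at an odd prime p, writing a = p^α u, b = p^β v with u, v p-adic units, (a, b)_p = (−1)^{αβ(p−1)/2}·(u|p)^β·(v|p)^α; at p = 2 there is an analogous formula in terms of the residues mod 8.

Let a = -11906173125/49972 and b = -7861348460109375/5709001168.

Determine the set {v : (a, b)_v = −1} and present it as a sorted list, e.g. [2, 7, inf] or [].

[7, 13, 17, inf]

Mod squares: a ≡ -4641, b ≡ -51051. Check v ∈ {∞, 2, 3, 5, 7, 11, 13, 17, 31}.
v=2: v_2(a)=-2, v_2(b)=-4; units ≡ 7, 5 (mod 8); ε·ε+αω+βω = 1·0+-2·1+-4·0 ≡ 0  ⇒  (a,b)_2 = +1.
v=3: a=3^3·(≡1), b=3^3·(≡2) mod 3; (1|3)=+1, (2|3)=-1; (−1)^{3·3·1}·(+1)^3·(-1)^3 = +1.
v=17: a=17^1·(≡4), b=17^1·(≡12) mod 17; (4|17)=+1, (12|17)=-1; (−1)^{1·1·8}·(+1)^1·(-1)^1 = -1.
v=31: a=31^-2·(≡18), b=31^-2·(≡12) mod 31; (18|31)=+1, (12|31)=-1; (−1)^{-2·-2·15}·(+1)^-2·(-1)^-2 = +1.
v=11: a=11^2·(≡1), b=11^3·(≡1) mod 11; (1|11)=+1, (1|11)=+1; (−1)^{2·3·5}·(+1)^3·(+1)^2 = +1.
v=13: a=13^-1·(≡7), b=13^-5·(≡12) mod 13; (7|13)=-1, (12|13)=+1; (−1)^{-1·-5·6}·(-1)^-5·(+1)^-1 = -1.
v=∞: -4641 < 0 and -51051 < 0  ⇒  (a,b)_∞ = -1.
v=7: a=7^3·(≡2), b=7^7·(≡1) mod 7; (2|7)=+1, (1|7)=+1; (−1)^{3·7·3}·(+1)^7·(+1)^3 = -1.
v=5: a=5^4·(≡4), b=5^6·(≡1) mod 5; (4|5)=+1, (1|5)=+1; (−1)^{4·6·2}·(+1)^6·(+1)^4 = +1.
(-4641, -51051 / ℚ) ramifies at {7, 13, 17, ∞}: a division algebra.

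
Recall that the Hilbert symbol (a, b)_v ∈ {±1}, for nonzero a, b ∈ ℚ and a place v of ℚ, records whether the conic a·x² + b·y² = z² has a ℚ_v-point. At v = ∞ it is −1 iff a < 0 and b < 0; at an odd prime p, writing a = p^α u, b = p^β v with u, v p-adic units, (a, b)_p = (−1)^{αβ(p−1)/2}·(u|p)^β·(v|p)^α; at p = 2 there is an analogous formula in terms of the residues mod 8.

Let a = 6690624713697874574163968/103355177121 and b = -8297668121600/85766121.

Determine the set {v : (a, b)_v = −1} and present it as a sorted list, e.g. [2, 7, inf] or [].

Mod squares: a ≡ 23, b ≡ -9269. Check v ∈ {∞, 2, 3, 5, 7, 11, 13, 17, 23, 31}.
v=11: a=11^4·(≡1), b=11^2·(≡3) mod 11; (1|11)=+1, (3|11)=+1; (−1)^{4·2·5}·(+1)^2·(+1)^4 = +1.
v=∞: 23 > 0 and -9269 < 0  ⇒  (a,b)_∞ = +1.
v=3: a=3^-16·(≡2), b=3^-6·(≡1) mod 3; (2|3)=-1, (1|3)=+1; (−1)^{-16·-6·1}·(-1)^-6·(+1)^-16 = +1.
v=5: a=5^0·(≡3), b=5^2·(≡1) mod 5; (3|5)=-1, (1|5)=+1; (−1)^{0·2·2}·(-1)^2·(+1)^0 = +1.
v=31: a=31^2·(≡27), b=31^1·(≡29) mod 31; (27|31)=-1, (29|31)=-1; (−1)^{2·1·15}·(-1)^1·(-1)^2 = -1.
v=23: a=23^3·(≡4), b=23^1·(≡17) mod 23; (4|23)=+1, (17|23)=-1; (−1)^{3·1·11}·(+1)^1·(-1)^3 = +1.
v=13: a=13^4·(≡4), b=13^1·(≡6) mod 13; (4|13)=+1, (6|13)=-1; (−1)^{4·1·6}·(+1)^1·(-1)^4 = +1.
v=7: a=7^-4·(≡4), b=7^-6·(≡3) mod 7; (4|7)=+1, (3|7)=-1; (−1)^{-4·-6·3}·(+1)^-6·(-1)^-4 = +1.
v=2: v_2(a)=14, v_2(b)=10; units ≡ 7, 3 (mod 8); ε·ε+αω+βω = 1·1+14·1+10·0 ≡ 1  ⇒  (a,b)_2 = -1.
v=17: a=17^4·(≡10), b=17^2·(≡1) mod 17; (10|17)=-1, (1|17)=+1; (−1)^{4·2·8}·(-1)^2·(+1)^4 = +1.
(23, -9269 / ℚ) ramifies at {2, 31}: a division algebra.

[2, 31]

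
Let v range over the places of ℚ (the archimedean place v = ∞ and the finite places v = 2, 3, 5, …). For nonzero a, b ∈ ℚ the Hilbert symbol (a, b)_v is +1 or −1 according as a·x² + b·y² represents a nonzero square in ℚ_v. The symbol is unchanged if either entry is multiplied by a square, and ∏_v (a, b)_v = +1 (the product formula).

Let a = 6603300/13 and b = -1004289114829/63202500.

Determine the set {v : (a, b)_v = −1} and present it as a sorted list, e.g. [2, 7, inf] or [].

[7, 11, 13, 23]

(a, b) ≡ (95381, -54901) mod (ℚ^×)²; places V = {2, 3, 5, 7, 11, 13, 23, 29, 31, 47, 53, ∞}.
(a,b)_53: α=0, u≡39; β=-2, v≡11 (mod 53); (39|53)=-1, (11|53)=+1; sign (−1)^0·-1^-2·+1^0 = +1.
(a,b)_31: α=0, u≡4; β=1, v≡12 (mod 31); (4|31)=+1, (12|31)=-1; sign (−1)^0·+1^1·-1^0 = +1.
(a,b)_∞: sgn(95381)=+, sgn(-54901)=−, so +1.
(a,b)_11: α=1, u≡4; β=1, v≡5 (mod 11); (4|11)=+1, (5|11)=+1; sign (−1)^1·+1^1·+1^1 = -1.
(a,b)_3: α=2, u≡2; β=-2, v≡2 (mod 3); (2|3)=-1, (2|3)=-1; sign (−1)^0·-1^-2·-1^2 = +1.
(a,b)_2: α=2, β=-2; u≡5, v≡3 (mod 8); ε(u)ε(v)=0·1, αω(v)=2·1, βω(u)=-2·1; sum ≡ 0  ⇒  +1.
(a,b)_47: α=0, u≡28; β=2, v≡1 (mod 47); (28|47)=+1, (1|47)=+1; sign (−1)^0·+1^2·+1^0 = +1.
(a,b)_29: α=1, u≡15; β=0, v≡9 (mod 29); (15|29)=-1, (9|29)=+1; sign (−1)^0·-1^0·+1^1 = +1.
(a,b)_13: α=-1, u≡2; β=2, v≡2 (mod 13); (2|13)=-1, (2|13)=-1; sign (−1)^0·-1^2·-1^-1 = -1.
(a,b)_5: α=2, u≡4; β=-4, v≡4 (mod 5); (4|5)=+1, (4|5)=+1; sign (−1)^0·+1^-4·+1^2 = +1.
(a,b)_23: α=1, u≡17; β=1, v≡22 (mod 23); (17|23)=-1, (22|23)=-1; sign (−1)^1·-1^1·-1^1 = -1.
(a,b)_7: α=0, u≡3; β=3, v≡4 (mod 7); (3|7)=-1, (4|7)=+1; sign (−1)^0·-1^3·+1^0 = -1.
Ram(95381, -54901) = {7, 11, 13, 23}; no ℚ_7-point on the conic.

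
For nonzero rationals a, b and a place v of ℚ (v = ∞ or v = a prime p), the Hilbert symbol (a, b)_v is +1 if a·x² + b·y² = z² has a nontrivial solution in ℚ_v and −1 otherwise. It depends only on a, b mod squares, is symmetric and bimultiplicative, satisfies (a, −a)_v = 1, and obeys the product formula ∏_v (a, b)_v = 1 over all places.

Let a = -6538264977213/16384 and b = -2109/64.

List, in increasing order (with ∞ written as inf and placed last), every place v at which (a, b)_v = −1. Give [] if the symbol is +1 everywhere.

[2, 3, 37, inf]

(a, b) ≡ (-1469973, -2109) mod (ℚ^×)²; places V = {2, 3, 17, 19, 37, 41, ∞}.
(a,b)_3: α=3, u≡2; β=1, v≡2 (mod 3); (2|3)=-1, (2|3)=-1; sign (−1)^1·-1^1·-1^3 = -1.
(a,b)_19: α=3, u≡11; β=1, v≡14 (mod 19); (11|19)=+1, (14|19)=-1; sign (−1)^1·+1^1·-1^3 = +1.
(a,b)_41: α=1, u≡26; β=0, v≡1 (mod 41); (26|41)=-1, (1|41)=+1; sign (−1)^0·-1^0·+1^1 = +1.
(a,b)_∞: sgn(-1469973)=−, sgn(-2109)=−, so -1.
(a,b)_17: α=1, u≡6; β=0, v≡13 (mod 17); (6|17)=-1, (13|17)=+1; sign (−1)^0·-1^0·+1^1 = +1.
(a,b)_2: α=-14, β=-6; u≡3, v≡3 (mod 8); ε(u)ε(v)=1·1, αω(v)=-14·1, βω(u)=-6·1; sum ≡ 1  ⇒  -1.
(a,b)_37: α=3, u≡9; β=1, v≡2 (mod 37); (9|37)=+1, (2|37)=-1; sign (−1)^0·+1^1·-1^3 = -1.
|Ram(-1469973, -2109)| = 4, even; anisotropic at {2, 3, 37, ∞}.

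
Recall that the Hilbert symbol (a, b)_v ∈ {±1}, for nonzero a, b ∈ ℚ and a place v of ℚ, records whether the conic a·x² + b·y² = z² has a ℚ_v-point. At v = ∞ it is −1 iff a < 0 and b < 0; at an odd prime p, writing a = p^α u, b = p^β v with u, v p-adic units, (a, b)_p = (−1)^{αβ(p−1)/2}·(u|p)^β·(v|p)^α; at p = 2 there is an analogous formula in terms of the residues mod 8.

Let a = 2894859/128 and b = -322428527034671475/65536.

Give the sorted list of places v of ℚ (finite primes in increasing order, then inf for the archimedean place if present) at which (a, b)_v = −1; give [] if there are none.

(a, b) ≡ (22, -19) mod (ℚ^×)²; places V = {2, 3, 5, 11, 19, ∞}.
(a,b)_∞: sgn(22)=+, sgn(-19)=−, so +1.
(a,b)_2: α=-7, β=-16; u≡3, v≡5 (mod 8); ε(u)ε(v)=1·0, αω(v)=-7·1, βω(u)=-16·1; sum ≡ 1  ⇒  -1.
(a,b)_3: α=6, u≡1; β=16, v≡2 (mod 3); (1|3)=+1, (2|3)=-1; sign (−1)^0·+1^16·-1^6 = +1.
(a,b)_5: α=0, u≡3; β=2, v≡1 (mod 5); (3|5)=-1, (1|5)=+1; sign (−1)^0·-1^2·+1^0 = +1.
(a,b)_19: α=2, u≡15; β=5, v≡13 (mod 19); (15|19)=-1, (13|19)=-1; sign (−1)^0·-1^5·-1^2 = -1.
(a,b)_11: α=1, u≡7; β=2, v≡1 (mod 11); (7|11)=-1, (1|11)=+1; sign (−1)^0·-1^2·+1^1 = +1.
Ram(22, -19) = {2, 19}; no ℚ_2-point on the conic.

[2, 19]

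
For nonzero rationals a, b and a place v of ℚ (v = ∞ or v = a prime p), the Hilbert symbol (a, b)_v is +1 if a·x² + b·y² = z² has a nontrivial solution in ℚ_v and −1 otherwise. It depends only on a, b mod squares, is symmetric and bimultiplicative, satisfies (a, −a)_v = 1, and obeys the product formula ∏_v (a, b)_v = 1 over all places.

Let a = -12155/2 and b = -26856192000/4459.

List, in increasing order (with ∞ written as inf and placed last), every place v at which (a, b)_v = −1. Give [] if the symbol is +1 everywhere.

(a, b) ≡ (-24310, -2730) mod (ℚ^×)²; places V = {2, 3, 5, 7, 11, 13, 17, ∞}.
(a,b)_7: α=0, u≡2; β=-3, v≡1 (mod 7); (2|7)=+1, (1|7)=+1; sign (−1)^0·+1^-3·+1^0 = +1.
(a,b)_∞: sgn(-24310)=−, sgn(-2730)=−, so -1.
(a,b)_17: α=1, u≡8; β=2, v≡7 (mod 17); (8|17)=+1, (7|17)=-1; sign (−1)^0·+1^2·-1^1 = -1.
(a,b)_3: α=0, u≡2; β=1, v≡2 (mod 3); (2|3)=-1, (2|3)=-1; sign (−1)^0·-1^1·-1^0 = -1.
(a,b)_13: α=1, u≡7; β=-1, v≡5 (mod 13); (7|13)=-1, (5|13)=-1; sign (−1)^0·-1^-1·-1^1 = +1.
(a,b)_5: α=1, u≡2; β=3, v≡1 (mod 5); (2|5)=-1, (1|5)=+1; sign (−1)^0·-1^3·+1^1 = -1.
(a,b)_2: α=-1, β=11; u≡5, v≡3 (mod 8); ε(u)ε(v)=0·1, αω(v)=-1·1, βω(u)=11·1; sum ≡ 0  ⇒  +1.
(a,b)_11: α=1, u≡3; β=2, v≡4 (mod 11); (3|11)=+1, (4|11)=+1; sign (−1)^0·+1^2·+1^1 = +1.
(-24310, -2730 / ℚ) ramifies at {3, 5, 17, ∞}: a division algebra.

[3, 5, 17, inf]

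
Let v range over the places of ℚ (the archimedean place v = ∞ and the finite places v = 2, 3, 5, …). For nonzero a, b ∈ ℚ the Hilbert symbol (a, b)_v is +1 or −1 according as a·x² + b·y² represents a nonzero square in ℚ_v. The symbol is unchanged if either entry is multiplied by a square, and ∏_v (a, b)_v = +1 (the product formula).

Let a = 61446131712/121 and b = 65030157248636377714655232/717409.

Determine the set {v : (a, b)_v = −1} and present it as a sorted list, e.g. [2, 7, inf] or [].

[]

Mod squares: a ≡ 34017, b ≡ 9367. Check v ∈ {∞, 2, 3, 7, 11, 13, 17, 19, 23, 29}.
v=13: a=13^0·(≡1), b=13^2·(≡7) mod 13; (1|13)=+1, (7|13)=-1; (−1)^{0·2·6}·(+1)^2·(-1)^0 = +1.
v=11: a=11^-2·(≡9), b=11^-4·(≡2) mod 11; (9|11)=+1, (2|11)=-1; (−1)^{-2·-4·5}·(+1)^-4·(-1)^-2 = +1.
v=23: a=23^1·(≡17), b=23^4·(≡6) mod 23; (17|23)=-1, (6|23)=+1; (−1)^{1·4·11}·(-1)^4·(+1)^1 = +1.
v=∞: 34017 > 0 and 9367 > 0  ⇒  (a,b)_∞ = +1.
v=19: a=19^0·(≡6), b=19^1·(≡2) mod 19; (6|19)=+1, (2|19)=-1; (−1)^{0·1·9}·(+1)^1·(-1)^0 = +1.
v=2: v_2(a)=12, v_2(b)=26; units ≡ 1, 7 (mod 8); ε·ε+αω+βω = 0·1+12·0+26·0 ≡ 0  ⇒  (a,b)_2 = +1.
v=17: a=17^1·(≡6), b=17^3·(≡5) mod 17; (6|17)=-1, (5|17)=-1; (−1)^{1·3·8}·(-1)^3·(-1)^1 = +1.
v=7: a=7^2·(≡4), b=7^-2·(≡1) mod 7; (4|7)=+1, (1|7)=+1; (−1)^{2·-2·3}·(+1)^-2·(+1)^2 = +1.
v=3: a=3^3·(≡2), b=3^2·(≡1) mod 3; (2|3)=-1, (1|3)=+1; (−1)^{3·2·1}·(-1)^2·(+1)^3 = +1.
v=29: a=29^1·(≡28), b=29^3·(≡25) mod 29; (28|29)=+1, (25|29)=+1; (−1)^{1·3·14}·(+1)^3·(+1)^1 = +1.
Ram(a, b) = ∅: the form 34017·x² + 9367·y² − z² is isotropic over every ℚ_v, so by Hasse–Minkowski it is isotropic over ℚ.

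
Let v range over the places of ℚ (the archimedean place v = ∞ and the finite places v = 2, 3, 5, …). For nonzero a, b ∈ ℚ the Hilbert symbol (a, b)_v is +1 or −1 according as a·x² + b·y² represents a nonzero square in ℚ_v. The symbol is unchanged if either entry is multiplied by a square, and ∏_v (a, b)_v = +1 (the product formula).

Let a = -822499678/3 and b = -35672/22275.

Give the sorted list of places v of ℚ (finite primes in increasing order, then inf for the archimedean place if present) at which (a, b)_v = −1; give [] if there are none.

(a, b) ≡ (-714, -2002) mod (ℚ^×)²; places V = {2, 3, 5, 7, 11, 13, 17, ∞}.
(a,b)_17: α=1, u≡2; β=0, v≡9 (mod 17); (2|17)=+1, (9|17)=+1; sign (−1)^0·+1^0·+1^1 = +1.
(a,b)_2: α=1, β=3; u≡3, v≡7 (mod 8); ε(u)ε(v)=1·1, αω(v)=1·0, βω(u)=3·1; sum ≡ 0  ⇒  +1.
(a,b)_7: α=1, u≡3; β=3, v≡1 (mod 7); (3|7)=-1, (1|7)=+1; sign (−1)^1·-1^3·+1^1 = +1.
(a,b)_13: α=4, u≡12; β=1, v≡2 (mod 13); (12|13)=+1, (2|13)=-1; sign (−1)^0·+1^1·-1^4 = +1.
(a,b)_5: α=0, u≡4; β=-2, v≡3 (mod 5); (4|5)=+1, (3|5)=-1; sign (−1)^0·+1^-2·-1^0 = +1.
(a,b)_∞: sgn(-714)=−, sgn(-2002)=−, so -1.
(a,b)_3: α=-1, u≡2; β=-4, v≡2 (mod 3); (2|3)=-1, (2|3)=-1; sign (−1)^0·-1^-4·-1^-1 = -1.
(a,b)_11: α=2, u≡3; β=-1, v≡1 (mod 11); (3|11)=+1, (1|11)=+1; sign (−1)^0·+1^-1·+1^2 = +1.
Ram(-714, -2002) = {3, ∞}; no ℚ_3-point on the conic.

[3, inf]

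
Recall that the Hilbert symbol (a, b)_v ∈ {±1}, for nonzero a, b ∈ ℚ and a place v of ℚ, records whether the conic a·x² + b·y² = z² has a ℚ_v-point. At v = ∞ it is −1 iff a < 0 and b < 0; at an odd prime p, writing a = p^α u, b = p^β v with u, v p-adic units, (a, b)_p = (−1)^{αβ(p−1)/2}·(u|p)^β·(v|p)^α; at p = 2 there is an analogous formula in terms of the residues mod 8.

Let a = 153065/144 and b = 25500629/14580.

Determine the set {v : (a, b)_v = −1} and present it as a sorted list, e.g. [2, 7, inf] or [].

[5, 17]

(a, b) ≡ (1265, 21505) mod (ℚ^×)²; places V = {2, 3, 5, 7, 11, 17, 23, ∞}.
(a,b)_11: α=3, u≡5; β=3, v≡6 (mod 11); (5|11)=+1, (6|11)=-1; sign (−1)^1·+1^3·-1^3 = +1.
(a,b)_5: α=1, u≡2; β=-1, v≡4 (mod 5); (2|5)=-1, (4|5)=+1; sign (−1)^0·-1^-1·+1^1 = -1.
(a,b)_17: α=0, u≡6; β=1, v≡10 (mod 17); (6|17)=-1, (10|17)=-1; sign (−1)^0·-1^1·-1^0 = -1.
(a,b)_3: α=-2, u≡2; β=-6, v≡1 (mod 3); (2|3)=-1, (1|3)=+1; sign (−1)^0·-1^-6·+1^-2 = +1.
(a,b)_23: α=1, u≡9; β=1, v≡19 (mod 23); (9|23)=+1, (19|23)=-1; sign (−1)^1·+1^1·-1^1 = +1.
(a,b)_7: α=0, u≡6; β=2, v≡1 (mod 7); (6|7)=-1, (1|7)=+1; sign (−1)^0·-1^2·+1^0 = +1.
(a,b)_2: α=-4, β=-2; u≡1, v≡1 (mod 8); ε(u)ε(v)=0·0, αω(v)=-4·0, βω(u)=-2·0; sum ≡ 0  ⇒  +1.
(a,b)_∞: sgn(1265)=+, sgn(21505)=+, so +1.
|Ram(1265, 21505)| = 2, even; anisotropic at {5, 17}.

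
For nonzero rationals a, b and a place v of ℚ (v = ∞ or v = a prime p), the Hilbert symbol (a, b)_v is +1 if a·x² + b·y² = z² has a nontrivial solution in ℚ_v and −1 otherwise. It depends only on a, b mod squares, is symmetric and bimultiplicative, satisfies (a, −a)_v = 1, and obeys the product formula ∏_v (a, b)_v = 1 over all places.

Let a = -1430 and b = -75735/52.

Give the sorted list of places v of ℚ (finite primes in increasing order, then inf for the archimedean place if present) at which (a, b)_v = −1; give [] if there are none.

[2, 11, 13, inf]

(a, b) ≡ (-1430, -12155) mod (ℚ^×)²; places V = {2, 3, 5, 11, 13, 17, ∞}.
(a,b)_17: α=0, u≡15; β=1, v≡16 (mod 17); (15|17)=+1, (16|17)=+1; sign (−1)^0·+1^1·+1^0 = +1.
(a,b)_5: α=1, u≡4; β=1, v≡4 (mod 5); (4|5)=+1, (4|5)=+1; sign (−1)^0·+1^1·+1^1 = +1.
(a,b)_2: α=1, β=-2; u≡5, v≡5 (mod 8); ε(u)ε(v)=0·0, αω(v)=1·1, βω(u)=-2·1; sum ≡ 1  ⇒  -1.
(a,b)_13: α=1, u≡7; β=-1, v≡4 (mod 13); (7|13)=-1, (4|13)=+1; sign (−1)^0·-1^-1·+1^1 = -1.
(a,b)_11: α=1, u≡2; β=1, v≡7 (mod 11); (2|11)=-1, (7|11)=-1; sign (−1)^1·-1^1·-1^1 = -1.
(a,b)_∞: sgn(-1430)=−, sgn(-12155)=−, so -1.
(a,b)_3: α=0, u≡1; β=4, v≡1 (mod 3); (1|3)=+1, (1|3)=+1; sign (−1)^0·+1^4·+1^0 = +1.
|Ram(-1430, -12155)| = 4, even; anisotropic at {2, 11, 13, ∞}.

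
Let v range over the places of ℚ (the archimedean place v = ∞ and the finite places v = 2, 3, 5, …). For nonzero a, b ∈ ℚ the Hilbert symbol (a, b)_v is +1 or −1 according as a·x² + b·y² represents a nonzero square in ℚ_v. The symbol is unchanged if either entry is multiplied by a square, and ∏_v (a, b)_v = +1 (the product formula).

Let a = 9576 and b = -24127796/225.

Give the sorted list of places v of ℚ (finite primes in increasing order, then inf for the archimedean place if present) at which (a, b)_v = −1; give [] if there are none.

(a, b) ≡ (266, -341) mod (ℚ^×)²; places V = {2, 3, 5, 7, 11, 19, 31, ∞}.
(a,b)_3: α=2, u≡2; β=-2, v≡1 (mod 3); (2|3)=-1, (1|3)=+1; sign (−1)^0·-1^-2·+1^2 = +1.
(a,b)_31: α=0, u≡28; β=1, v≡4 (mod 31); (28|31)=+1, (4|31)=+1; sign (−1)^0·+1^1·+1^0 = +1.
(a,b)_2: α=3, β=2; u≡5, v≡3 (mod 8); ε(u)ε(v)=0·1, αω(v)=3·1, βω(u)=2·1; sum ≡ 1  ⇒  -1.
(a,b)_5: α=0, u≡1; β=-2, v≡1 (mod 5); (1|5)=+1, (1|5)=+1; sign (−1)^0·+1^-2·+1^0 = +1.
(a,b)_19: α=1, u≡10; β=2, v≡17 (mod 19); (10|19)=-1, (17|19)=+1; sign (−1)^0·-1^2·+1^1 = +1.
(a,b)_∞: sgn(266)=+, sgn(-341)=−, so +1.
(a,b)_11: α=0, u≡6; β=1, v≡6 (mod 11); (6|11)=-1, (6|11)=-1; sign (−1)^0·-1^1·-1^0 = -1.
(a,b)_7: α=1, u≡3; β=2, v≡4 (mod 7); (3|7)=-1, (4|7)=+1; sign (−1)^0·-1^2·+1^1 = +1.
(266, -341 / ℚ) ramifies at {2, 11}: a division algebra.

[2, 11]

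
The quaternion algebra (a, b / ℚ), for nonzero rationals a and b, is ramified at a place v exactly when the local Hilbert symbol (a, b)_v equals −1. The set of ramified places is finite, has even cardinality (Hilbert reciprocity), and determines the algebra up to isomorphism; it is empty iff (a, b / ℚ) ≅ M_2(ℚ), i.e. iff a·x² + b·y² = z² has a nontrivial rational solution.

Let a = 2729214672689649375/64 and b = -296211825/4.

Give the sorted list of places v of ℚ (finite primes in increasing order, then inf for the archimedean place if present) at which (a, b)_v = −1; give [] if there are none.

[2, 7]

Mod squares: a ≡ 391, b ≡ -1316497. Check v ∈ {∞, 2, 3, 5, 7, 11, 13, 17, 23, 37}.
v=17: a=17^3·(≡5), b=17^1·(≡11) mod 17; (5|17)=-1, (11|17)=-1; (−1)^{3·1·8}·(-1)^1·(-1)^3 = +1.
v=11: a=11^2·(≡2), b=11^0·(≡9) mod 11; (2|11)=-1, (9|11)=+1; (−1)^{2·0·5}·(-1)^0·(+1)^2 = +1.
v=5: a=5^4·(≡1), b=5^2·(≡3) mod 5; (1|5)=+1, (3|5)=-1; (−1)^{4·2·2}·(+1)^2·(-1)^4 = +1.
v=13: a=13^0·(≡3), b=13^1·(≡1) mod 13; (3|13)=+1, (1|13)=+1; (−1)^{0·1·6}·(+1)^1·(+1)^0 = +1.
v=3: a=3^2·(≡1), b=3^2·(≡2) mod 3; (1|3)=+1, (2|3)=-1; (−1)^{2·2·1}·(+1)^2·(-1)^2 = +1.
v=7: a=7^2·(≡3), b=7^1·(≡3) mod 7; (3|7)=-1, (3|7)=-1; (−1)^{2·1·3}·(-1)^1·(-1)^2 = -1.
v=37: a=37^2·(≡16), b=37^1·(≡19) mod 37; (16|37)=+1, (19|37)=-1; (−1)^{2·1·18}·(+1)^1·(-1)^2 = +1.
v=∞: 391 > 0 and -1316497 < 0  ⇒  (a,b)_∞ = +1.
v=23: a=23^3·(≡22), b=23^1·(≡13) mod 23; (22|23)=-1, (13|23)=+1; (−1)^{3·1·11}·(-1)^1·(+1)^3 = +1.
v=2: v_2(a)=-6, v_2(b)=-2; units ≡ 7, 7 (mod 8); ε·ε+αω+βω = 1·1+-6·0+-2·0 ≡ 1  ⇒  (a,b)_2 = -1.
Ram(391, -1316497) = {2, 7}; no ℚ_2-point on the conic.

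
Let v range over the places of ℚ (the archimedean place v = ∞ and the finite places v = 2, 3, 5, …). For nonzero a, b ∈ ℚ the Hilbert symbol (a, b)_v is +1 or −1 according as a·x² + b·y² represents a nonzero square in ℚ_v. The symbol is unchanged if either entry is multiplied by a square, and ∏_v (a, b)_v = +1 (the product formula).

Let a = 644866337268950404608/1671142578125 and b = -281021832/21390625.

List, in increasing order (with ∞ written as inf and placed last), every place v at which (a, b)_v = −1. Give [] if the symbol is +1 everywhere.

[3, 5, 7, 13]

Mod squares: a ≡ 1190, b ≡ -9282. Check v ∈ {∞, 2, 3, 5, 7, 11, 13, 17, 29, 37, 43}.
v=5: a=5^-13·(≡2), b=5^-6·(≡2) mod 5; (2|5)=-1, (2|5)=-1; (−1)^{-13·-6·2}·(-1)^-6·(-1)^-13 = -1.
v=11: a=11^4·(≡7), b=11^0·(≡10) mod 11; (7|11)=-1, (10|11)=-1; (−1)^{4·0·5}·(-1)^0·(-1)^4 = +1.
v=17: a=17^1·(≡9), b=17^1·(≡2) mod 17; (9|17)=+1, (2|17)=+1; (−1)^{1·1·8}·(+1)^1·(+1)^1 = +1.
v=43: a=43^2·(≡29), b=43^0·(≡9) mod 43; (29|43)=-1, (9|43)=+1; (−1)^{2·0·21}·(-1)^0·(+1)^2 = +1.
v=37: a=37^-2·(≡29), b=37^-2·(≡18) mod 37; (29|37)=-1, (18|37)=-1; (−1)^{-2·-2·18}·(-1)^-2·(-1)^-2 = +1.
v=∞: 1190 > 0 and -9282 < 0  ⇒  (a,b)_∞ = +1.
v=29: a=29^0·(≡16), b=29^2·(≡2) mod 29; (16|29)=+1, (2|29)=-1; (−1)^{0·2·14}·(+1)^2·(-1)^0 = +1.
v=2: v_2(a)=9, v_2(b)=3; units ≡ 3, 7 (mod 8); ε·ε+αω+βω = 1·1+9·0+3·1 ≡ 0  ⇒  (a,b)_2 = +1.
v=3: a=3^4·(≡2), b=3^3·(≡2) mod 3; (2|3)=-1, (2|3)=-1; (−1)^{4·3·1}·(-1)^3·(-1)^4 = -1.
v=13: a=13^6·(≡7), b=13^1·(≡10) mod 13; (7|13)=-1, (10|13)=+1; (−1)^{6·1·6}·(-1)^1·(+1)^6 = -1.
v=7: a=7^1·(≡1), b=7^1·(≡1) mod 7; (1|7)=+1, (1|7)=+1; (−1)^{1·1·3}·(+1)^1·(+1)^1 = -1.
|Ram(1190, -9282)| = 4, even; anisotropic at {3, 5, 7, 13}.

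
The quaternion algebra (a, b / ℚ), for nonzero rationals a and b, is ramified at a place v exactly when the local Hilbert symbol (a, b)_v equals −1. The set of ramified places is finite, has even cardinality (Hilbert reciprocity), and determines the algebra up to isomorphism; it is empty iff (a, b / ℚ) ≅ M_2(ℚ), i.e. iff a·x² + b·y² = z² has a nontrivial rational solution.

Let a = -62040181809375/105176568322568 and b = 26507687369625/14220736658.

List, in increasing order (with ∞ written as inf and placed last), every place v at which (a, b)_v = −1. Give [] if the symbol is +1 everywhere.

Mod squares: a ≡ -110, b ≡ 770. Check v ∈ {∞, 2, 3, 5, 7, 11, 17, 37, 43, 53}.
v=53: a=53^-2·(≡38), b=53^-2·(≡24) mod 53; (38|53)=+1, (24|53)=+1; (−1)^{-2·-2·26}·(+1)^-2·(+1)^-2 = +1.
v=17: a=17^4·(≡15), b=17^2·(≡11) mod 17; (15|17)=+1, (11|17)=-1; (−1)^{4·2·8}·(+1)^2·(-1)^4 = +1.
v=5: a=5^5·(≡2), b=5^3·(≡4) mod 5; (2|5)=-1, (4|5)=+1; (−1)^{5·3·2}·(-1)^3·(+1)^5 = -1.
v=2: v_2(a)=-3, v_2(b)=-1; units ≡ 1, 1 (mod 8); ε·ε+αω+βω = 0·0+-3·0+-1·0 ≡ 0  ⇒  (a,b)_2 = +1.
v=7: a=7^4·(≡2), b=7^7·(≡5) mod 7; (2|7)=+1, (5|7)=-1; (−1)^{4·7·3}·(+1)^7·(-1)^4 = +1.
v=∞: -110 < 0 and 770 > 0  ⇒  (a,b)_∞ = +1.
v=3: a=3^2·(≡1), b=3^4·(≡2) mod 3; (1|3)=+1, (2|3)=-1; (−1)^{2·4·1}·(+1)^4·(-1)^2 = +1.
v=37: a=37^-2·(≡1), b=37^-2·(≡36) mod 37; (1|37)=+1, (36|37)=+1; (−1)^{-2·-2·18}·(+1)^-2·(+1)^-2 = +1.
v=11: a=11^1·(≡9), b=11^1·(≡5) mod 11; (9|11)=+1, (5|11)=+1; (−1)^{1·1·5}·(+1)^1·(+1)^1 = -1.
v=43: a=43^-4·(≡19), b=43^-2·(≡39) mod 43; (19|43)=-1, (39|43)=-1; (−1)^{-4·-2·21}·(-1)^-2·(-1)^-4 = +1.
|Ram(-110, 770)| = 2, even; anisotropic at {5, 11}.

[5, 11]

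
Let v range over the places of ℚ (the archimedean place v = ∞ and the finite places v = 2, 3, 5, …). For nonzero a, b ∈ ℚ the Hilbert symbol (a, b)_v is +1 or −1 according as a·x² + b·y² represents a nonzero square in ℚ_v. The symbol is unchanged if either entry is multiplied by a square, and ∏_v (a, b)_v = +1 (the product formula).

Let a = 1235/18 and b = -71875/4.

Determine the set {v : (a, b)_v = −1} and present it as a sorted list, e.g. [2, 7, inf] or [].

Mod squares: a ≡ 2470, b ≡ -115. Check v ∈ {∞, 2, 3, 5, 13, 19, 23}.
v=23: a=23^0·(≡6), b=23^1·(≡18) mod 23; (6|23)=+1, (18|23)=+1; (−1)^{0·1·11}·(+1)^1·(+1)^0 = +1.
v=2: v_2(a)=-1, v_2(b)=-2; units ≡ 3, 5 (mod 8); ε·ε+αω+βω = 1·0+-1·1+-2·1 ≡ 1  ⇒  (a,b)_2 = -1.
v=5: a=5^1·(≡4), b=5^5·(≡3) mod 5; (4|5)=+1, (3|5)=-1; (−1)^{1·5·2}·(+1)^5·(-1)^1 = -1.
v=19: a=19^1·(≡11), b=19^0·(≡10) mod 19; (11|19)=+1, (10|19)=-1; (−1)^{1·0·9}·(+1)^0·(-1)^1 = -1.
v=3: a=3^-2·(≡1), b=3^0·(≡2) mod 3; (1|3)=+1, (2|3)=-1; (−1)^{-2·0·1}·(+1)^0·(-1)^-2 = +1.
v=13: a=13^1·(≡6), b=13^0·(≡7) mod 13; (6|13)=-1, (7|13)=-1; (−1)^{1·0·6}·(-1)^0·(-1)^1 = -1.
v=∞: 2470 > 0 and -115 < 0  ⇒  (a,b)_∞ = +1.
|Ram(2470, -115)| = 4, even; anisotropic at {2, 5, 13, 19}.

[2, 5, 13, 19]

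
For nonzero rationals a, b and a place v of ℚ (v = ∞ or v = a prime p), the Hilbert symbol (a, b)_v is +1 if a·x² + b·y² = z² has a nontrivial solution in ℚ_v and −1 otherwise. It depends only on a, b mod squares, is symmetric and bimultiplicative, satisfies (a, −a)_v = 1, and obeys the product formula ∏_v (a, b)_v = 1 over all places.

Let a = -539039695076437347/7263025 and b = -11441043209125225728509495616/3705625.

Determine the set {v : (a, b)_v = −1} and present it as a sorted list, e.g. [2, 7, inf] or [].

[13, 19, 41, inf]

(a, b) ≡ (-5597267, -1189) mod (ℚ^×)²; places V = {2, 3, 5, 7, 11, 13, 17, 19, 29, 31, 41, 43, ∞}.
(a,b)_∞: sgn(-5597267)=−, sgn(-1189)=−, so -1.
(a,b)_13: α=1, u≡12; β=2, v≡11 (mod 13); (12|13)=+1, (11|13)=-1; sign (−1)^0·+1^2·-1^1 = -1.
(a,b)_19: α=1, u≡3; β=0, v≡8 (mod 19); (3|19)=-1, (8|19)=-1; sign (−1)^0·-1^0·-1^1 = -1.
(a,b)_11: α=-2, u≡6; β=-2, v≡7 (mod 11); (6|11)=-1, (7|11)=-1; sign (−1)^0·-1^-2·-1^-2 = +1.
(a,b)_3: α=4, u≡1; β=6, v≡2 (mod 3); (1|3)=+1, (2|3)=-1; sign (−1)^0·+1^6·-1^4 = +1.
(a,b)_7: α=-4, u≡5; β=-2, v≡1 (mod 7); (5|7)=-1, (1|7)=+1; sign (−1)^0·-1^-2·+1^-4 = +1.
(a,b)_31: α=1, u≡28; β=2, v≡19 (mod 31); (28|31)=+1, (19|31)=+1; sign (−1)^0·+1^2·+1^1 = +1.
(a,b)_43: α=1, u≡13; β=2, v≡15 (mod 43); (13|43)=+1, (15|43)=+1; sign (−1)^0·+1^2·+1^1 = +1.
(a,b)_2: α=0, β=6; u≡5, v≡3 (mod 8); ε(u)ε(v)=0·1, αω(v)=0·1, βω(u)=6·1; sum ≡ 0  ⇒  +1.
(a,b)_17: α=1, u≡6; β=2, v≡15 (mod 17); (6|17)=-1, (15|17)=+1; sign (−1)^0·-1^2·+1^1 = +1.
(a,b)_5: α=-2, u≡3; β=-4, v≡1 (mod 5); (3|5)=-1, (1|5)=+1; sign (−1)^0·-1^-4·+1^-2 = +1.
(a,b)_29: α=4, u≡20; β=3, v≡2 (mod 29); (20|29)=+1, (2|29)=-1; sign (−1)^0·+1^3·-1^4 = +1.
(a,b)_41: α=2, u≡22; β=5, v≡13 (mod 41); (22|41)=-1, (13|41)=-1; sign (−1)^0·-1^5·-1^2 = -1.
|Ram(-5597267, -1189)| = 4, even; anisotropic at {13, 19, 41, ∞}.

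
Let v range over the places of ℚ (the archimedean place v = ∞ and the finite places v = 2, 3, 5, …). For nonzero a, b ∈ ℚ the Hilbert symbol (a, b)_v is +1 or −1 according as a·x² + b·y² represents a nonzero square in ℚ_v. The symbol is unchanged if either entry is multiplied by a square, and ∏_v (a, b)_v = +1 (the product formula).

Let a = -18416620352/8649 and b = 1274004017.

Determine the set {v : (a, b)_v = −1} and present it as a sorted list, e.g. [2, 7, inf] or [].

[11, 19]

(a, b) ≡ (-210197, 3529097) mod (ℚ^×)²; places V = {2, 3, 11, 13, 19, 23, 29, 31, 37, ∞}.
(a,b)_23: α=1, u≡20; β=1, v≡4 (mod 23); (20|23)=-1, (4|23)=+1; sign (−1)^1·-1^1·+1^1 = +1.
(a,b)_11: α=0, u≡8; β=1, v≡9 (mod 11); (8|11)=-1, (9|11)=+1; sign (−1)^0·-1^1·+1^0 = -1.
(a,b)_∞: sgn(-210197)=−, sgn(3529097)=+, so +1.
(a,b)_19: α=1, u≡15; β=2, v≡18 (mod 19); (15|19)=-1, (18|19)=-1; sign (−1)^0·-1^2·-1^1 = -1.
(a,b)_31: α=-2, u≡19; β=0, v≡24 (mod 31); (19|31)=+1, (24|31)=-1; sign (−1)^0·+1^0·-1^-2 = +1.
(a,b)_29: α=0, u≡24; β=1, v≡1 (mod 29); (24|29)=+1, (1|29)=+1; sign (−1)^0·+1^1·+1^0 = +1.
(a,b)_37: α=3, u≡23; β=1, v≡8 (mod 37); (23|37)=-1, (8|37)=-1; sign (−1)^0·-1^1·-1^3 = +1.
(a,b)_3: α=-2, u≡1; β=0, v≡2 (mod 3); (1|3)=+1, (2|3)=-1; sign (−1)^0·+1^0·-1^-2 = +1.
(a,b)_13: α=1, u≡10; β=1, v≡4 (mod 13); (10|13)=+1, (4|13)=+1; sign (−1)^0·+1^1·+1^1 = +1.
(a,b)_2: α=6, β=0; u≡3, v≡1 (mod 8); ε(u)ε(v)=1·0, αω(v)=6·0, βω(u)=0·1; sum ≡ 0  ⇒  +1.
|Ram(-210197, 3529097)| = 2, even; anisotropic at {11, 19}.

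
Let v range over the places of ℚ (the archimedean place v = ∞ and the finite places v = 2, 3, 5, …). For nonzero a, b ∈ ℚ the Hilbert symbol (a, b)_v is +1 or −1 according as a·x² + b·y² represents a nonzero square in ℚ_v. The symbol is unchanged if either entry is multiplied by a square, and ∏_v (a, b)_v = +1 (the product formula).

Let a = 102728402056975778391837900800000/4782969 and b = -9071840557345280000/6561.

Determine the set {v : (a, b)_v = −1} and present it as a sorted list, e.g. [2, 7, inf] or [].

[5, 13, 29, 31]

Mod squares: a ≡ 32045, b ≡ -713. Check v ∈ {∞, 2, 3, 5, 11, 13, 17, 23, 29, 31}.
v=23: a=23^2·(≡3), b=23^1·(≡21) mod 23; (3|23)=+1, (21|23)=-1; (−1)^{2·1·11}·(+1)^1·(-1)^2 = +1.
v=2: v_2(a)=24, v_2(b)=12; units ≡ 5, 7 (mod 8); ε·ε+αω+βω = 0·1+24·0+12·1 ≡ 0  ⇒  (a,b)_2 = +1.
v=3: a=3^-14·(≡2), b=3^-8·(≡1) mod 3; (2|3)=-1, (1|3)=+1; (−1)^{-14·-8·1}·(-1)^-8·(+1)^-14 = +1.
v=∞: 32045 > 0 and -713 < 0  ⇒  (a,b)_∞ = +1.
v=5: a=5^5·(≡4), b=5^4·(≡2) mod 5; (4|5)=+1, (2|5)=-1; (−1)^{5·4·2}·(+1)^4·(-1)^5 = -1.
v=13: a=13^3·(≡2), b=13^2·(≡11) mod 13; (2|13)=-1, (11|13)=-1; (−1)^{3·2·6}·(-1)^2·(-1)^3 = -1.
v=17: a=17^3·(≡8), b=17^2·(≡13) mod 17; (8|17)=+1, (13|17)=+1; (−1)^{3·2·8}·(+1)^2·(+1)^3 = +1.
v=11: a=11^4·(≡10), b=11^2·(≡6) mod 11; (10|11)=-1, (6|11)=-1; (−1)^{4·2·5}·(-1)^2·(-1)^4 = +1.
v=29: a=29^3·(≡27), b=29^2·(≡15) mod 29; (27|29)=-1, (15|29)=-1; (−1)^{3·2·14}·(-1)^2·(-1)^3 = -1.
v=31: a=31^2·(≡12), b=31^1·(≡14) mod 31; (12|31)=-1, (14|31)=+1; (−1)^{2·1·15}·(-1)^1·(+1)^2 = -1.
(32045, -713 / ℚ) ramifies at {5, 13, 29, 31}: a division algebra.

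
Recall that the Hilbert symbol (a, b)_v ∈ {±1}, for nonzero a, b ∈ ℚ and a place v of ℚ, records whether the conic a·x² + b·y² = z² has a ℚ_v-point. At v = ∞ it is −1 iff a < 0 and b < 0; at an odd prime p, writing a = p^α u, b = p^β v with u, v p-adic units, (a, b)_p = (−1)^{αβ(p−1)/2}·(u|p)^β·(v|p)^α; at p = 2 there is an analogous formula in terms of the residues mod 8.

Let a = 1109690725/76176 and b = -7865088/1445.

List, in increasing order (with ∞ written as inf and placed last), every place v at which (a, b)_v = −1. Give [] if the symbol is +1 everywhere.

[13, 17]

Mod squares: a ≡ 46189, b ≡ -3135. Check v ∈ {∞, 2, 3, 5, 7, 11, 13, 17, 19, 23, 31}.
v=19: a=19^1·(≡2), b=19^1·(≡1) mod 19; (2|19)=-1, (1|19)=+1; (−1)^{1·1·9}·(-1)^1·(+1)^1 = +1.
v=2: v_2(a)=-4, v_2(b)=8; units ≡ 5, 1 (mod 8); ε·ε+αω+βω = 0·0+-4·0+8·1 ≡ 0  ⇒  (a,b)_2 = +1.
v=3: a=3^-2·(≡1), b=3^1·(≡2) mod 3; (1|3)=+1, (2|3)=-1; (−1)^{-2·1·1}·(+1)^1·(-1)^-2 = +1.
v=7: a=7^0·(≡5), b=7^2·(≡4) mod 7; (5|7)=-1, (4|7)=+1; (−1)^{0·2·3}·(-1)^2·(+1)^0 = +1.
v=11: a=11^1·(≡8), b=11^1·(≡9) mod 11; (8|11)=-1, (9|11)=+1; (−1)^{1·1·5}·(-1)^1·(+1)^1 = +1.
v=13: a=13^1·(≡12), b=13^0·(≡8) mod 13; (12|13)=+1, (8|13)=-1; (−1)^{1·0·6}·(+1)^0·(-1)^1 = -1.
v=31: a=31^2·(≡11), b=31^0·(≡22) mod 31; (11|31)=-1, (22|31)=-1; (−1)^{2·0·15}·(-1)^0·(-1)^2 = +1.
v=23: a=23^-2·(≡7), b=23^0·(≡2) mod 23; (7|23)=-1, (2|23)=+1; (−1)^{-2·0·11}·(-1)^0·(+1)^-2 = +1.
v=5: a=5^2·(≡4), b=5^-1·(≡3) mod 5; (4|5)=+1, (3|5)=-1; (−1)^{2·-1·2}·(+1)^-1·(-1)^2 = +1.
v=17: a=17^1·(≡12), b=17^-2·(≡6) mod 17; (12|17)=-1, (6|17)=-1; (−1)^{1·-2·8}·(-1)^-2·(-1)^1 = -1.
v=∞: 46189 > 0 and -3135 < 0  ⇒  (a,b)_∞ = +1.
|Ram(46189, -3135)| = 2, even; anisotropic at {13, 17}.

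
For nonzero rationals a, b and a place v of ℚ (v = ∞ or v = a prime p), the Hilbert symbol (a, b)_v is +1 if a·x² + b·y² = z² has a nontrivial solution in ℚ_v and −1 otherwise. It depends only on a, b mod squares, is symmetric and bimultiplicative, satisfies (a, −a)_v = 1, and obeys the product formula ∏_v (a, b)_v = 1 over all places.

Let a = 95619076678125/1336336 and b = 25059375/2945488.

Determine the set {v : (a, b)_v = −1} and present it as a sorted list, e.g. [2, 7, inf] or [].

Mod squares: a ≡ 1885, b ≡ 715. Check v ∈ {∞, 2, 3, 5, 7, 11, 13, 17, 29}.
v=∞: 1885 > 0 and 715 > 0  ⇒  (a,b)_∞ = +1.
v=2: v_2(a)=-4, v_2(b)=-4; units ≡ 5, 3 (mod 8); ε·ε+αω+βω = 0·1+-4·1+-4·1 ≡ 0  ⇒  (a,b)_2 = +1.
v=13: a=13^3·(≡6), b=13^-1·(≡10) mod 13; (6|13)=-1, (10|13)=+1; (−1)^{3·-1·6}·(-1)^-1·(+1)^3 = -1.
v=5: a=5^5·(≡2), b=5^5·(≡3) mod 5; (2|5)=-1, (3|5)=-1; (−1)^{5·5·2}·(-1)^5·(-1)^5 = +1.
v=7: a=7^2·(≡4), b=7^-2·(≡4) mod 7; (4|7)=+1, (4|7)=+1; (−1)^{2·-2·3}·(+1)^-2·(+1)^2 = +1.
v=3: a=3^4·(≡1), b=3^6·(≡1) mod 3; (1|3)=+1, (1|3)=+1; (−1)^{4·6·1}·(+1)^6·(+1)^4 = +1.
v=11: a=11^2·(≡9), b=11^1·(≡2) mod 11; (9|11)=+1, (2|11)=-1; (−1)^{2·1·5}·(+1)^1·(-1)^2 = +1.
v=29: a=29^1·(≡4), b=29^0·(≡17) mod 29; (4|29)=+1, (17|29)=-1; (−1)^{1·0·14}·(+1)^0·(-1)^1 = -1.
v=17: a=17^-4·(≡9), b=17^-2·(≡13) mod 17; (9|17)=+1, (13|17)=+1; (−1)^{-4·-2·8}·(+1)^-2·(+1)^-4 = +1.
|Ram(1885, 715)| = 2, even; anisotropic at {13, 29}.

[13, 29]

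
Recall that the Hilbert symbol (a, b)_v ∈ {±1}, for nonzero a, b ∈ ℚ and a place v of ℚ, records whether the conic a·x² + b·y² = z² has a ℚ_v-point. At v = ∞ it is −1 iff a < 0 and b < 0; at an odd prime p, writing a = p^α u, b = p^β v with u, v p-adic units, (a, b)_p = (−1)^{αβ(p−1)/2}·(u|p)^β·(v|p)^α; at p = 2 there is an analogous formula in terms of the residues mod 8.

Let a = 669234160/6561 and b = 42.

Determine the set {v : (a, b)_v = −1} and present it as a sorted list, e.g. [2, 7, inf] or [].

[5, 7]

Mod squares: a ≡ 1015, b ≡ 42. Check v ∈ {∞, 2, 3, 5, 7, 29}.
v=∞: 1015 > 0 and 42 > 0  ⇒  (a,b)_∞ = +1.
v=29: a=29^3·(≡5), b=29^0·(≡13) mod 29; (5|29)=+1, (13|29)=+1; (−1)^{3·0·14}·(+1)^0·(+1)^3 = +1.
v=2: v_2(a)=4, v_2(b)=1; units ≡ 7, 5 (mod 8); ε·ε+αω+βω = 1·0+4·1+1·0 ≡ 0  ⇒  (a,b)_2 = +1.
v=7: a=7^3·(≡5), b=7^1·(≡6) mod 7; (5|7)=-1, (6|7)=-1; (−1)^{3·1·3}·(-1)^1·(-1)^3 = -1.
v=3: a=3^-8·(≡1), b=3^1·(≡2) mod 3; (1|3)=+1, (2|3)=-1; (−1)^{-8·1·1}·(+1)^1·(-1)^-8 = +1.
v=5: a=5^1·(≡2), b=5^0·(≡2) mod 5; (2|5)=-1, (2|5)=-1; (−1)^{1·0·2}·(-1)^0·(-1)^1 = -1.
|Ram(1015, 42)| = 2, even; anisotropic at {5, 7}.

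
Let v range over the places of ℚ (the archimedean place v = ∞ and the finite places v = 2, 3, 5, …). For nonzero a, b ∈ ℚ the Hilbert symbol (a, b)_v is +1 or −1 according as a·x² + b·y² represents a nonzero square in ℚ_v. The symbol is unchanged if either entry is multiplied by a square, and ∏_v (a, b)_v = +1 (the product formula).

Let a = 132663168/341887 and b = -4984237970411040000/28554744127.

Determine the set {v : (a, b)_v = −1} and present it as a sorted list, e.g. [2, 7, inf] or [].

[2, 11]

Mod squares: a ≡ 4466, b ≡ -203. Check v ∈ {∞, 2, 3, 5, 7, 11, 13, 17, 19, 29}.
v=3: a=3^2·(≡2), b=3^4·(≡1) mod 3; (2|3)=-1, (1|3)=+1; (−1)^{2·4·1}·(-1)^4·(+1)^2 = +1.
v=11: a=11^1·(≡6), b=11^2·(≡2) mod 11; (6|11)=-1, (2|11)=-1; (−1)^{1·2·5}·(-1)^2·(-1)^1 = -1.
v=19: a=19^2·(≡9), b=19^4·(≡7) mod 19; (9|19)=+1, (7|19)=+1; (−1)^{2·4·9}·(+1)^4·(+1)^2 = +1.
v=13: a=13^-2·(≡5), b=13^-2·(≡6) mod 13; (5|13)=-1, (6|13)=-1; (−1)^{-2·-2·6}·(-1)^-2·(-1)^-2 = +1.
v=2: v_2(a)=7, v_2(b)=8; units ≡ 1, 5 (mod 8); ε·ε+αω+βω = 0·0+7·1+8·0 ≡ 1  ⇒  (a,b)_2 = -1.
v=29: a=29^1·(≡22), b=29^3·(≡28) mod 29; (22|29)=+1, (28|29)=+1; (−1)^{1·3·14}·(+1)^3·(+1)^1 = +1.
v=17: a=17^-2·(≡3), b=17^-6·(≡8) mod 17; (3|17)=-1, (8|17)=+1; (−1)^{-2·-6·8}·(-1)^-6·(+1)^-2 = +1.
v=7: a=7^-1·(≡4), b=7^-1·(≡5) mod 7; (4|7)=+1, (5|7)=-1; (−1)^{-1·-1·3}·(+1)^-1·(-1)^-1 = +1.
v=∞: 4466 > 0 and -203 < 0  ⇒  (a,b)_∞ = +1.
v=5: a=5^0·(≡4), b=5^4·(≡3) mod 5; (4|5)=+1, (3|5)=-1; (−1)^{0·4·2}·(+1)^4·(-1)^0 = +1.
Ram(4466, -203) = {2, 11}; no ℚ_2-point on the conic.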